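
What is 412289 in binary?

Using repeated division by 2:
412289 ÷ 2 = 206144 remainder 1
206144 ÷ 2 = 103072 remainder 0
103072 ÷ 2 = 51536 remainder 0
51536 ÷ 2 = 25768 remainder 0
25768 ÷ 2 = 12884 remainder 0
12884 ÷ 2 = 6442 remainder 0
6442 ÷ 2 = 3221 remainder 0
3221 ÷ 2 = 1610 remainder 1
1610 ÷ 2 = 805 remainder 0
805 ÷ 2 = 402 remainder 1
402 ÷ 2 = 201 remainder 0
201 ÷ 2 = 100 remainder 1
100 ÷ 2 = 50 remainder 0
50 ÷ 2 = 25 remainder 0
25 ÷ 2 = 12 remainder 1
12 ÷ 2 = 6 remainder 0
6 ÷ 2 = 3 remainder 0
3 ÷ 2 = 1 remainder 1
1 ÷ 2 = 0 remainder 1
Reading remainders bottom to top: 1100100101010000001



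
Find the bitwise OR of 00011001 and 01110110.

OR: 1 when either bit is 1
  00011001
| 01110110
----------
  01111111
Decimal: 25 | 118 = 127



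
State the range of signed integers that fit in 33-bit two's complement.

For 33-bit two's complement:
Minimum: -2^32 = -4294967296
Maximum: 2^32 - 1 = 4294967295



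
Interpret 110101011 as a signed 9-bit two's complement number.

Binary: 110101011
Sign bit: 1 (negative)
Invert: 001010100
Add 1:  001010101
Magnitude: 001010101 = 64 + 16 + 4 + 1 = 85
Value: -85



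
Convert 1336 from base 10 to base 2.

Using repeated division by 2:
1336 ÷ 2 = 668 remainder 0
668 ÷ 2 = 334 remainder 0
334 ÷ 2 = 167 remainder 0
167 ÷ 2 = 83 remainder 1
83 ÷ 2 = 41 remainder 1
41 ÷ 2 = 20 remainder 1
20 ÷ 2 = 10 remainder 0
10 ÷ 2 = 5 remainder 0
5 ÷ 2 = 2 remainder 1
2 ÷ 2 = 1 remainder 0
1 ÷ 2 = 0 remainder 1
Reading remainders bottom to top: 10100111000



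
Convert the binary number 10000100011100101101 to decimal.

Sum of powers of 2 for each 1-bit:
2^0 + 2^2 + 2^3 + 2^5 + 2^8 + 2^9 + 2^10 + 2^14 + 2^19
= 1 + 4 + 8 + 32 + 256 + 512 + 1024 + 16384 + 524288
= 542509



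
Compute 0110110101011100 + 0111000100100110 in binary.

Add column by column from the right: bit + bit + carry-in; write the sum mod 2, carry 1 when the sum is 2 or 3.
carry:  1100001011111000
        0110110101011100
+       0111000100100110
------------------------
       01101111010000010
(the carry out of the leftmost column, 0, becomes the leading bit)
Decimal check:
  0110110101011100 = 16384 + 8192 + 2048 + 1024 + 256 + 64 + 16 + 8 + 4 = 27996
  0111000100100110 = 16384 + 8192 + 4096 + 256 + 32 + 4 + 2 = 28966
  27996 + 28966 = 56962, and 01101111010000010 = 32768 + 16384 + 4096 + 2048 + 1024 + 512 + 128 + 2 = 56962 ✓



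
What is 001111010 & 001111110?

AND: 1 only when both bits are 1
  001111010
& 001111110
-----------
  001111010
Decimal: 122 & 126 = 122



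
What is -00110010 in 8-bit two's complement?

Original: 00110010
Step 1 - Invert all bits: 11001101
Step 2 - Add 1: 11001110
Verification: 00110010 + 11001110 = 100000000; discarding the end carry (carry out of the top bit) leaves the 8-bit value 00000000, as required for x + (-x)



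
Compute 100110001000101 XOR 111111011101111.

XOR: 1 when bits differ
  100110001000101
^ 111111011101111
-----------------
  011001010101010
Decimal: 19525 ^ 32495 = 12970



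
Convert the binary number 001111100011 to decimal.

Sum of powers of 2 for each 1-bit:
2^0 + 2^1 + 2^5 + 2^6 + 2^7 + 2^8 + 2^9
= 1 + 2 + 32 + 64 + 128 + 256 + 512
= 995



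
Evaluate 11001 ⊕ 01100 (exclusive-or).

XOR: 1 when bits differ
  11001
^ 01100
-------
  10101
Decimal: 25 ^ 12 = 21



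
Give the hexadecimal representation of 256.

Using repeated division by 16 (digits 10–15 are A–F):
256 ÷ 16 = 16 remainder 0
16 ÷ 16 = 1 remainder 0
1 ÷ 16 = 0 remainder 1
Reading remainders bottom to top: 100



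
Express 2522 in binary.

Using repeated division by 2:
2522 ÷ 2 = 1261 remainder 0
1261 ÷ 2 = 630 remainder 1
630 ÷ 2 = 315 remainder 0
315 ÷ 2 = 157 remainder 1
157 ÷ 2 = 78 remainder 1
78 ÷ 2 = 39 remainder 0
39 ÷ 2 = 19 remainder 1
19 ÷ 2 = 9 remainder 1
9 ÷ 2 = 4 remainder 1
4 ÷ 2 = 2 remainder 0
2 ÷ 2 = 1 remainder 0
1 ÷ 2 = 0 remainder 1
Reading remainders bottom to top: 100111011010



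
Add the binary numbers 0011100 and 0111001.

Add column by column from the right: bit + bit + carry-in; write the sum mod 2, carry 1 when the sum is 2 or 3.
carry:  1110000
        0011100
+       0111001
---------------
       01010101
(the carry out of the leftmost column, 0, becomes the leading bit)
Decimal check:
  0011100 = 16 + 8 + 4 = 28
  0111001 = 32 + 16 + 8 + 1 = 57
  28 + 57 = 85, and 01010101 = 64 + 16 + 4 + 1 = 85 ✓



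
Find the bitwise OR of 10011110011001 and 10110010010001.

OR: 1 when either bit is 1
  10011110011001
| 10110010010001
----------------
  10111110011001
Decimal: 10137 | 11409 = 12185



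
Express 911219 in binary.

Using repeated division by 2:
911219 ÷ 2 = 455609 remainder 1
455609 ÷ 2 = 227804 remainder 1
227804 ÷ 2 = 113902 remainder 0
113902 ÷ 2 = 56951 remainder 0
56951 ÷ 2 = 28475 remainder 1
28475 ÷ 2 = 14237 remainder 1
14237 ÷ 2 = 7118 remainder 1
7118 ÷ 2 = 3559 remainder 0
3559 ÷ 2 = 1779 remainder 1
1779 ÷ 2 = 889 remainder 1
889 ÷ 2 = 444 remainder 1
444 ÷ 2 = 222 remainder 0
222 ÷ 2 = 111 remainder 0
111 ÷ 2 = 55 remainder 1
55 ÷ 2 = 27 remainder 1
27 ÷ 2 = 13 remainder 1
13 ÷ 2 = 6 remainder 1
6 ÷ 2 = 3 remainder 0
3 ÷ 2 = 1 remainder 1
1 ÷ 2 = 0 remainder 1
Reading remainders bottom to top: 11011110011101110011



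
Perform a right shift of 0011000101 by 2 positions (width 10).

Original: 0011000101 (decimal 197)
Shift right by 2 positions
Drop the 2 low bits; fill with zeros on the left
Result: 0000110001 (decimal 49)
Equivalent: 197 >> 2 = 197 ÷ 2^2 = 49



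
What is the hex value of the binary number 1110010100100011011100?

Group into 4-bit nibbles from right:
  0011 = 3
  1001 = 9
  0100 = 4
  1000 = 8
  1101 = D
  1100 = C
Result: 3948DC



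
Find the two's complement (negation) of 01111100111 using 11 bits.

Original: 01111100111
Step 1 - Invert all bits: 10000011000
Step 2 - Add 1: 10000011001
Verification: 01111100111 + 10000011001 = 100000000000; discarding the end carry (carry out of the top bit) leaves the 11-bit value 00000000000, as required for x + (-x)



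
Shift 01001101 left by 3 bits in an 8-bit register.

Original: 01001101 (decimal 77)
Shift left by 3 positions
Append 3 zeros on the right and drop the 3 high bits that overflow the 8-bit width
Result: 01101000 (decimal 104)
Equivalent: 77 << 3 = 77 × 2^3 = 616, truncated to 8 bits = 104



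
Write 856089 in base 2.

Using repeated division by 2:
856089 ÷ 2 = 428044 remainder 1
428044 ÷ 2 = 214022 remainder 0
214022 ÷ 2 = 107011 remainder 0
107011 ÷ 2 = 53505 remainder 1
53505 ÷ 2 = 26752 remainder 1
26752 ÷ 2 = 13376 remainder 0
13376 ÷ 2 = 6688 remainder 0
6688 ÷ 2 = 3344 remainder 0
3344 ÷ 2 = 1672 remainder 0
1672 ÷ 2 = 836 remainder 0
836 ÷ 2 = 418 remainder 0
418 ÷ 2 = 209 remainder 0
209 ÷ 2 = 104 remainder 1
104 ÷ 2 = 52 remainder 0
52 ÷ 2 = 26 remainder 0
26 ÷ 2 = 13 remainder 0
13 ÷ 2 = 6 remainder 1
6 ÷ 2 = 3 remainder 0
3 ÷ 2 = 1 remainder 1
1 ÷ 2 = 0 remainder 1
Reading remainders bottom to top: 11010001000000011001



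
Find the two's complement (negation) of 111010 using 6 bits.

Original (sign bit 1, negative): 111010
Step 1 - Invert all bits: 000101
Step 2 - Add 1: 000110
Verification: 111010 + 000110 = 1000000; discarding the end carry (carry out of the top bit) leaves the 6-bit value 000000, as required for x + (-x)



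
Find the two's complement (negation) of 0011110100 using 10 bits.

Original: 0011110100
Step 1 - Invert all bits: 1100001011
Step 2 - Add 1: 1100001100
Verification: 0011110100 + 1100001100 = 10000000000; discarding the end carry (carry out of the top bit) leaves the 10-bit value 0000000000, as required for x + (-x)



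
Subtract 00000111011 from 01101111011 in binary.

Method 1 - Direct subtraction (column by column from the right: bit − bit − borrow-in; if negative, add 2 and borrow 1 from the next column):
borrow: 00000000000
        01101111011
-       00000111011
-------------------
        01101000000

Method 2 - Add two's complement:
Two's complement of 00000111011: invert → 11111000100, add 1 → 11111000101
  01101111011
+ 11111000101
-------------
 101101000000  (end carry out of the top bit = 1)
Discarding the end carry: 01101000000
Decimal check:
  01101111011 = 512 + 256 + 64 + 32 + 16 + 8 + 2 + 1 = 891
  00000111011 = 32 + 16 + 8 + 2 + 1 = 59
  891 - 59 = 832, and 01101000000 = 512 + 256 + 64 = 832 ✓



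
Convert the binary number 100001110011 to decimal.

Sum of powers of 2 for each 1-bit:
2^0 + 2^1 + 2^4 + 2^5 + 2^6 + 2^11
= 1 + 2 + 16 + 32 + 64 + 2048
= 2163



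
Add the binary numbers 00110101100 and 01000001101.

Add column by column from the right: bit + bit + carry-in; write the sum mod 2, carry 1 when the sum is 2 or 3.
carry:  00000011000
        00110101100
+       01000001101
-------------------
       001110111001
(the carry out of the leftmost column, 0, becomes the leading bit)
Decimal check:
  00110101100 = 256 + 128 + 32 + 8 + 4 = 428
  01000001101 = 512 + 8 + 4 + 1 = 525
  428 + 525 = 953, and 001110111001 = 512 + 256 + 128 + 32 + 16 + 8 + 1 = 953 ✓



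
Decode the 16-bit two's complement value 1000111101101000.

Binary: 1000111101101000
Sign bit: 1 (negative)
Invert: 0111000010010111
Add 1:  0111000010011000
Magnitude: 0111000010011000 = 16384 + 8192 + 4096 + 128 + 16 + 8 = 28824
Value: -28824



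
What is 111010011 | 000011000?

OR: 1 when either bit is 1
  111010011
| 000011000
-----------
  111011011
Decimal: 467 | 24 = 475



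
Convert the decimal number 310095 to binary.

Using repeated division by 2:
310095 ÷ 2 = 155047 remainder 1
155047 ÷ 2 = 77523 remainder 1
77523 ÷ 2 = 38761 remainder 1
38761 ÷ 2 = 19380 remainder 1
19380 ÷ 2 = 9690 remainder 0
9690 ÷ 2 = 4845 remainder 0
4845 ÷ 2 = 2422 remainder 1
2422 ÷ 2 = 1211 remainder 0
1211 ÷ 2 = 605 remainder 1
605 ÷ 2 = 302 remainder 1
302 ÷ 2 = 151 remainder 0
151 ÷ 2 = 75 remainder 1
75 ÷ 2 = 37 remainder 1
37 ÷ 2 = 18 remainder 1
18 ÷ 2 = 9 remainder 0
9 ÷ 2 = 4 remainder 1
4 ÷ 2 = 2 remainder 0
2 ÷ 2 = 1 remainder 0
1 ÷ 2 = 0 remainder 1
Reading remainders bottom to top: 1001011101101001111



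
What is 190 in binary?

Using repeated division by 2:
190 ÷ 2 = 95 remainder 0
95 ÷ 2 = 47 remainder 1
47 ÷ 2 = 23 remainder 1
23 ÷ 2 = 11 remainder 1
11 ÷ 2 = 5 remainder 1
5 ÷ 2 = 2 remainder 1
2 ÷ 2 = 1 remainder 0
1 ÷ 2 = 0 remainder 1
Reading remainders bottom to top: 10111110



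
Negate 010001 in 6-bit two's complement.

Original: 010001
Step 1 - Invert all bits: 101110
Step 2 - Add 1: 101111
Verification: 010001 + 101111 = 1000000; discarding the end carry (carry out of the top bit) leaves the 6-bit value 000000, as required for x + (-x)



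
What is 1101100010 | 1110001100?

OR: 1 when either bit is 1
  1101100010
| 1110001100
------------
  1111101110
Decimal: 866 | 908 = 1006



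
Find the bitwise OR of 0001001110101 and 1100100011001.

OR: 1 when either bit is 1
  0001001110101
| 1100100011001
---------------
  1101101111101
Decimal: 629 | 6425 = 7037



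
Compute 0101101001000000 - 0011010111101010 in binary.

Method 1 - Direct subtraction (column by column from the right: bit − bit − borrow-in; if negative, add 2 and borrow 1 from the next column):
borrow: 0100101111111100
        0101101001000000
-       0011010111101010
------------------------
        0010010001010110

Method 2 - Add two's complement:
Two's complement of 0011010111101010: invert → 1100101000010101, add 1 → 1100101000010110
  0101101001000000
+ 1100101000010110
------------------
 10010010001010110  (end carry out of the top bit = 1)
Discarding the end carry: 0010010001010110
Decimal check:
  0101101001000000 = 16384 + 4096 + 2048 + 512 + 64 = 23104
  0011010111101010 = 8192 + 4096 + 1024 + 256 + 128 + 64 + 32 + 8 + 2 = 13802
  23104 - 13802 = 9302, and 0010010001010110 = 8192 + 1024 + 64 + 16 + 4 + 2 = 9302 ✓



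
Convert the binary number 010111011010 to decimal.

Sum of powers of 2 for each 1-bit:
2^1 + 2^3 + 2^4 + 2^6 + 2^7 + 2^8 + 2^10
= 2 + 8 + 16 + 64 + 128 + 256 + 1024
= 1498



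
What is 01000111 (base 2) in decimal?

Sum of powers of 2 for each 1-bit:
2^0 + 2^1 + 2^2 + 2^6
= 1 + 2 + 4 + 64
= 71



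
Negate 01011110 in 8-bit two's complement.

Original: 01011110
Step 1 - Invert all bits: 10100001
Step 2 - Add 1: 10100010
Verification: 01011110 + 10100010 = 100000000; discarding the end carry (carry out of the top bit) leaves the 8-bit value 00000000, as required for x + (-x)



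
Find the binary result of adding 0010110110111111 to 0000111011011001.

Add column by column from the right: bit + bit + carry-in; write the sum mod 2, carry 1 when the sum is 2 or 3.
carry:  0001111111111110
        0010110110111111
+       0000111011011001
------------------------
       00011110010011000
(the carry out of the leftmost column, 0, becomes the leading bit)
Decimal check:
  0010110110111111 = 8192 + 2048 + 1024 + 256 + 128 + 32 + 16 + 8 + 4 + 2 + 1 = 11711
  0000111011011001 = 2048 + 1024 + 512 + 128 + 64 + 16 + 8 + 1 = 3801
  11711 + 3801 = 15512, and 00011110010011000 = 8192 + 4096 + 2048 + 1024 + 128 + 16 + 8 = 15512 ✓



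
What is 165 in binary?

Using repeated division by 2:
165 ÷ 2 = 82 remainder 1
82 ÷ 2 = 41 remainder 0
41 ÷ 2 = 20 remainder 1
20 ÷ 2 = 10 remainder 0
10 ÷ 2 = 5 remainder 0
5 ÷ 2 = 2 remainder 1
2 ÷ 2 = 1 remainder 0
1 ÷ 2 = 0 remainder 1
Reading remainders bottom to top: 10100101



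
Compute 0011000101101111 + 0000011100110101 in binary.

Add column by column from the right: bit + bit + carry-in; write the sum mod 2, carry 1 when the sum is 2 or 3.
carry:  0000111011111110
        0011000101101111
+       0000011100110101
------------------------
       00011100010100100
(the carry out of the leftmost column, 0, becomes the leading bit)
Decimal check:
  0011000101101111 = 8192 + 4096 + 256 + 64 + 32 + 8 + 4 + 2 + 1 = 12655
  0000011100110101 = 1024 + 512 + 256 + 32 + 16 + 4 + 1 = 1845
  12655 + 1845 = 14500, and 00011100010100100 = 8192 + 4096 + 2048 + 128 + 32 + 4 = 14500 ✓



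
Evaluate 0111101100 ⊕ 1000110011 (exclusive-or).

XOR: 1 when bits differ
  0111101100
^ 1000110011
------------
  1111011111
Decimal: 492 ^ 563 = 991



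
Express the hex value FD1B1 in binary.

Convert each hex digit to 4 bits:
  F = 1111
  D = 1101
  1 = 0001
  B = 1011
  1 = 0001
Concatenate: 11111101000110110001



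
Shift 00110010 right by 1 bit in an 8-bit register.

Original: 00110010 (decimal 50)
Shift right by 1 position
Drop the 1 low bit; fill with zero on the left
Result: 00011001 (decimal 25)
Equivalent: 50 >> 1 = 50 ÷ 2^1 = 25



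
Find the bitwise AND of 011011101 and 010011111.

AND: 1 only when both bits are 1
  011011101
& 010011111
-----------
  010011101
Decimal: 221 & 159 = 157



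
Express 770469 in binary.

Using repeated division by 2:
770469 ÷ 2 = 385234 remainder 1
385234 ÷ 2 = 192617 remainder 0
192617 ÷ 2 = 96308 remainder 1
96308 ÷ 2 = 48154 remainder 0
48154 ÷ 2 = 24077 remainder 0
24077 ÷ 2 = 12038 remainder 1
12038 ÷ 2 = 6019 remainder 0
6019 ÷ 2 = 3009 remainder 1
3009 ÷ 2 = 1504 remainder 1
1504 ÷ 2 = 752 remainder 0
752 ÷ 2 = 376 remainder 0
376 ÷ 2 = 188 remainder 0
188 ÷ 2 = 94 remainder 0
94 ÷ 2 = 47 remainder 0
47 ÷ 2 = 23 remainder 1
23 ÷ 2 = 11 remainder 1
11 ÷ 2 = 5 remainder 1
5 ÷ 2 = 2 remainder 1
2 ÷ 2 = 1 remainder 0
1 ÷ 2 = 0 remainder 1
Reading remainders bottom to top: 10111100000110100101



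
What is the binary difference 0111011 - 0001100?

Method 1 - Direct subtraction (column by column from the right: bit − bit − borrow-in; if negative, add 2 and borrow 1 from the next column):
borrow: 0011000
        0111011
-       0001100
---------------
        0101111

Method 2 - Add two's complement:
Two's complement of 0001100: invert → 1110011, add 1 → 1110100
  0111011
+ 1110100
---------
 10101111  (end carry out of the top bit = 1)
Discarding the end carry: 0101111
Decimal check:
  0111011 = 32 + 16 + 8 + 2 + 1 = 59
  0001100 = 8 + 4 = 12
  59 - 12 = 47, and 0101111 = 32 + 8 + 4 + 2 + 1 = 47 ✓



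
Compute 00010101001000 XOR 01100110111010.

XOR: 1 when bits differ
  00010101001000
^ 01100110111010
----------------
  01110011110010
Decimal: 1352 ^ 6586 = 7410



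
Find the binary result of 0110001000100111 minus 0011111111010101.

Method 1 - Direct subtraction (column by column from the right: bit − bit − borrow-in; if negative, add 2 and borrow 1 from the next column):
borrow: 0111111110100000
        0110001000100111
-       0011111111010101
------------------------
        0010001001010010

Method 2 - Add two's complement:
Two's complement of 0011111111010101: invert → 1100000000101010, add 1 → 1100000000101011
  0110001000100111
+ 1100000000101011
------------------
 10010001001010010  (end carry out of the top bit = 1)
Discarding the end carry: 0010001001010010
Decimal check:
  0110001000100111 = 16384 + 8192 + 512 + 32 + 4 + 2 + 1 = 25127
  0011111111010101 = 8192 + 4096 + 2048 + 1024 + 512 + 256 + 128 + 64 + 16 + 4 + 1 = 16341
  25127 - 16341 = 8786, and 0010001001010010 = 8192 + 512 + 64 + 16 + 2 = 8786 ✓



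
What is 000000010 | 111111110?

OR: 1 when either bit is 1
  000000010
| 111111110
-----------
  111111110
Decimal: 2 | 510 = 510



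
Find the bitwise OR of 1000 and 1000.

OR: 1 when either bit is 1
  1000
| 1000
------
  1000
Decimal: 8 | 8 = 8



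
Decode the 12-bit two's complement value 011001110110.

Binary: 011001110110
Sign bit: 0 (non-negative)
Read directly as an unsigned value:
011001110110 = 1024 + 512 + 64 + 32 + 16 + 4 + 2 = 1654
Value: 1654



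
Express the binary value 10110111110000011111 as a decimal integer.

Sum of powers of 2 for each 1-bit:
2^0 + 2^1 + 2^2 + 2^3 + 2^4 + 2^10 + 2^11 + 2^12 + 2^13 + 2^14 + 2^16 + 2^17 + 2^19
= 1 + 2 + 4 + 8 + 16 + 1024 + 2048 + 4096 + 8192 + 16384 + 65536 + 131072 + 524288
= 752671



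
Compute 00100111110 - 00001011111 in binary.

Method 1 - Direct subtraction (column by column from the right: bit − bit − borrow-in; if negative, add 2 and borrow 1 from the next column):
borrow: 00110111110
        00100111110
-       00001011111
-------------------
        00011011111

Method 2 - Add two's complement:
Two's complement of 00001011111: invert → 11110100000, add 1 → 11110100001
  00100111110
+ 11110100001
-------------
 100011011111  (end carry out of the top bit = 1)
Discarding the end carry: 00011011111
Decimal check:
  00100111110 = 256 + 32 + 16 + 8 + 4 + 2 = 318
  00001011111 = 64 + 16 + 8 + 4 + 2 + 1 = 95
  318 - 95 = 223, and 00011011111 = 128 + 64 + 16 + 8 + 4 + 2 + 1 = 223 ✓



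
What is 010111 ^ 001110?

XOR: 1 when bits differ
  010111
^ 001110
--------
  011001
Decimal: 23 ^ 14 = 25



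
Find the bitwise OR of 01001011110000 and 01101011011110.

OR: 1 when either bit is 1
  01001011110000
| 01101011011110
----------------
  01101011111110
Decimal: 4848 | 6878 = 6910



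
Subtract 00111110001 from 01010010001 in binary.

Method 1 - Direct subtraction (column by column from the right: bit − bit − borrow-in; if negative, add 2 and borrow 1 from the next column):
borrow: 01111000000
        01010010001
-       00111110001
-------------------
        00010100000

Method 2 - Add two's complement:
Two's complement of 00111110001: invert → 11000001110, add 1 → 11000001111
  01010010001
+ 11000001111
-------------
 100010100000  (end carry out of the top bit = 1)
Discarding the end carry: 00010100000
Decimal check:
  01010010001 = 512 + 128 + 16 + 1 = 657
  00111110001 = 256 + 128 + 64 + 32 + 16 + 1 = 497
  657 - 497 = 160, and 00010100000 = 128 + 32 = 160 ✓



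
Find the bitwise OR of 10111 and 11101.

OR: 1 when either bit is 1
  10111
| 11101
-------
  11111
Decimal: 23 | 29 = 31



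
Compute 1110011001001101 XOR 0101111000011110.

XOR: 1 when bits differ
  1110011001001101
^ 0101111000011110
------------------
  1011100001010011
Decimal: 58957 ^ 24094 = 47187



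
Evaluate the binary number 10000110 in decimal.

Sum of powers of 2 for each 1-bit:
2^1 + 2^2 + 2^7
= 2 + 4 + 128
= 134



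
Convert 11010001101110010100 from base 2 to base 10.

Sum of powers of 2 for each 1-bit:
2^2 + 2^4 + 2^7 + 2^8 + 2^9 + 2^11 + 2^12 + 2^16 + 2^18 + 2^19
= 4 + 16 + 128 + 256 + 512 + 2048 + 4096 + 65536 + 262144 + 524288
= 859028



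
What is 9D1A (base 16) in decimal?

Expand by place value (powers of 16):
Digit values: D = 13, A = 10
9D1A = 9 × 16^3 + 13 × 16^2 + 1 × 16^1 + 10 × 16^0
= 9 × 4096 + 13 × 256 + 1 × 16 + 10 × 1
= 36864 + 3328 + 16 + 10
= 40218



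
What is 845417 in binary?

Using repeated division by 2:
845417 ÷ 2 = 422708 remainder 1
422708 ÷ 2 = 211354 remainder 0
211354 ÷ 2 = 105677 remainder 0
105677 ÷ 2 = 52838 remainder 1
52838 ÷ 2 = 26419 remainder 0
26419 ÷ 2 = 13209 remainder 1
13209 ÷ 2 = 6604 remainder 1
6604 ÷ 2 = 3302 remainder 0
3302 ÷ 2 = 1651 remainder 0
1651 ÷ 2 = 825 remainder 1
825 ÷ 2 = 412 remainder 1
412 ÷ 2 = 206 remainder 0
206 ÷ 2 = 103 remainder 0
103 ÷ 2 = 51 remainder 1
51 ÷ 2 = 25 remainder 1
25 ÷ 2 = 12 remainder 1
12 ÷ 2 = 6 remainder 0
6 ÷ 2 = 3 remainder 0
3 ÷ 2 = 1 remainder 1
1 ÷ 2 = 0 remainder 1
Reading remainders bottom to top: 11001110011001101001



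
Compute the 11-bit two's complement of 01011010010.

Original: 01011010010
Step 1 - Invert all bits: 10100101101
Step 2 - Add 1: 10100101110
Verification: 01011010010 + 10100101110 = 100000000000; discarding the end carry (carry out of the top bit) leaves the 11-bit value 00000000000, as required for x + (-x)



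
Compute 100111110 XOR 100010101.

XOR: 1 when bits differ
  100111110
^ 100010101
-----------
  000101011
Decimal: 318 ^ 277 = 43



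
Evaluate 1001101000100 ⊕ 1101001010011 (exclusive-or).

XOR: 1 when bits differ
  1001101000100
^ 1101001010011
---------------
  0100100010111
Decimal: 4932 ^ 6739 = 2327



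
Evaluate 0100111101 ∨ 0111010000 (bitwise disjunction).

OR: 1 when either bit is 1
  0100111101
| 0111010000
------------
  0111111101
Decimal: 317 | 464 = 509



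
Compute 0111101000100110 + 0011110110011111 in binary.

Add column by column from the right: bit + bit + carry-in; write the sum mod 2, carry 1 when the sum is 2 or 3.
carry:  1111000001111100
        0111101000100110
+       0011110110011111
------------------------
       01011011111000101
(the carry out of the leftmost column, 0, becomes the leading bit)
Decimal check:
  0111101000100110 = 16384 + 8192 + 4096 + 2048 + 512 + 32 + 4 + 2 = 31270
  0011110110011111 = 8192 + 4096 + 2048 + 1024 + 256 + 128 + 16 + 8 + 4 + 2 + 1 = 15775
  31270 + 15775 = 47045, and 01011011111000101 = 32768 + 8192 + 4096 + 1024 + 512 + 256 + 128 + 64 + 4 + 1 = 47045 ✓



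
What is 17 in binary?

Using repeated division by 2:
17 ÷ 2 = 8 remainder 1
8 ÷ 2 = 4 remainder 0
4 ÷ 2 = 2 remainder 0
2 ÷ 2 = 1 remainder 0
1 ÷ 2 = 0 remainder 1
Reading remainders bottom to top: 10001



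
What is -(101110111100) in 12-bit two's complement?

Original (sign bit 1, negative): 101110111100
Step 1 - Invert all bits: 010001000011
Step 2 - Add 1: 010001000100
Verification: 101110111100 + 010001000100 = 1000000000000; discarding the end carry (carry out of the top bit) leaves the 12-bit value 000000000000, as required for x + (-x)



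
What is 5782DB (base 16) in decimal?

Expand by place value (powers of 16):
Digit values: D = 13, B = 11
5782DB = 5 × 16^5 + 7 × 16^4 + 8 × 16^3 + 2 × 16^2 + 13 × 16^1 + 11 × 16^0
= 5 × 1048576 + 7 × 65536 + 8 × 4096 + 2 × 256 + 13 × 16 + 11 × 1
= 5242880 + 458752 + 32768 + 512 + 208 + 11
= 5735131



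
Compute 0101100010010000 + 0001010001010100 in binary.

Add column by column from the right: bit + bit + carry-in; write the sum mod 2, carry 1 when the sum is 2 or 3.
carry:  0010000000100000
        0101100010010000
+       0001010001010100
------------------------
       00110110011100100
(the carry out of the leftmost column, 0, becomes the leading bit)
Decimal check:
  0101100010010000 = 16384 + 4096 + 2048 + 128 + 16 = 22672
  0001010001010100 = 4096 + 1024 + 64 + 16 + 4 = 5204
  22672 + 5204 = 27876, and 00110110011100100 = 16384 + 8192 + 2048 + 1024 + 128 + 64 + 32 + 4 = 27876 ✓



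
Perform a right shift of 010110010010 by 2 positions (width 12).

Original: 010110010010 (decimal 1426)
Shift right by 2 positions
Drop the 2 low bits; fill with zeros on the left
Result: 000101100100 (decimal 356)
Equivalent: 1426 >> 2 = 1426 ÷ 2^2 = 356



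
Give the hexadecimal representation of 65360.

Using repeated division by 16 (digits 10–15 are A–F):
65360 ÷ 16 = 4085 remainder 0
4085 ÷ 16 = 255 remainder 5
255 ÷ 16 = 15 remainder 15 (F)
15 ÷ 16 = 0 remainder 15 (F)
Reading remainders bottom to top: FF50



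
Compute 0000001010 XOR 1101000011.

XOR: 1 when bits differ
  0000001010
^ 1101000011
------------
  1101001001
Decimal: 10 ^ 835 = 841



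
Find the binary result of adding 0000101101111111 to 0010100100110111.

Add column by column from the right: bit + bit + carry-in; write the sum mod 2, carry 1 when the sum is 2 or 3.
carry:  0001011011111110
        0000101101111111
+       0010100100110111
------------------------
       00011010010110110
(the carry out of the leftmost column, 0, becomes the leading bit)
Decimal check:
  0000101101111111 = 2048 + 512 + 256 + 64 + 32 + 16 + 8 + 4 + 2 + 1 = 2943
  0010100100110111 = 8192 + 2048 + 256 + 32 + 16 + 4 + 2 + 1 = 10551
  2943 + 10551 = 13494, and 00011010010110110 = 8192 + 4096 + 1024 + 128 + 32 + 16 + 4 + 2 = 13494 ✓



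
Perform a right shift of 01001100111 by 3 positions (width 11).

Original: 01001100111 (decimal 615)
Shift right by 3 positions
Drop the 3 low bits; fill with zeros on the left
Result: 00001001100 (decimal 76)
Equivalent: 615 >> 3 = 615 ÷ 2^3 = 76



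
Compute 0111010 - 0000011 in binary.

Method 1 - Direct subtraction (column by column from the right: bit − bit − borrow-in; if negative, add 2 and borrow 1 from the next column):
borrow: 0001110
        0111010
-       0000011
---------------
        0110111

Method 2 - Add two's complement:
Two's complement of 0000011: invert → 1111100, add 1 → 1111101
  0111010
+ 1111101
---------
 10110111  (end carry out of the top bit = 1)
Discarding the end carry: 0110111
Decimal check:
  0111010 = 32 + 16 + 8 + 2 = 58
  0000011 = 2 + 1 = 3
  58 - 3 = 55, and 0110111 = 32 + 16 + 4 + 2 + 1 = 55 ✓



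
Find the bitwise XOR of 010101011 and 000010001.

XOR: 1 when bits differ
  010101011
^ 000010001
-----------
  010111010
Decimal: 171 ^ 17 = 186



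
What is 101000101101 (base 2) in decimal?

Sum of powers of 2 for each 1-bit:
2^0 + 2^2 + 2^3 + 2^5 + 2^9 + 2^11
= 1 + 4 + 8 + 32 + 512 + 2048
= 2605



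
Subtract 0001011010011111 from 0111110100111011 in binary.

Method 1 - Direct subtraction (column by column from the right: bit − bit − borrow-in; if negative, add 2 and borrow 1 from the next column):
borrow: 0000110100111000
        0111110100111011
-       0001011010011111
------------------------
        0110011010011100

Method 2 - Add two's complement:
Two's complement of 0001011010011111: invert → 1110100101100000, add 1 → 1110100101100001
  0111110100111011
+ 1110100101100001
------------------
 10110011010011100  (end carry out of the top bit = 1)
Discarding the end carry: 0110011010011100
Decimal check:
  0111110100111011 = 16384 + 8192 + 4096 + 2048 + 1024 + 256 + 32 + 16 + 8 + 2 + 1 = 32059
  0001011010011111 = 4096 + 1024 + 512 + 128 + 16 + 8 + 4 + 2 + 1 = 5791
  32059 - 5791 = 26268, and 0110011010011100 = 16384 + 8192 + 1024 + 512 + 128 + 16 + 8 + 4 = 26268 ✓



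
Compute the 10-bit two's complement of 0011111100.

Original: 0011111100
Step 1 - Invert all bits: 1100000011
Step 2 - Add 1: 1100000100
Verification: 0011111100 + 1100000100 = 10000000000; discarding the end carry (carry out of the top bit) leaves the 10-bit value 0000000000, as required for x + (-x)



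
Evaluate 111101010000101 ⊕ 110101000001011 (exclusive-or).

XOR: 1 when bits differ
  111101010000101
^ 110101000001011
-----------------
  001000010001110
Decimal: 31365 ^ 27147 = 4238



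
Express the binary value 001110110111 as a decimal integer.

Sum of powers of 2 for each 1-bit:
2^0 + 2^1 + 2^2 + 2^4 + 2^5 + 2^7 + 2^8 + 2^9
= 1 + 2 + 4 + 16 + 32 + 128 + 256 + 512
= 951



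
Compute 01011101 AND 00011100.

AND: 1 only when both bits are 1
  01011101
& 00011100
----------
  00011100
Decimal: 93 & 28 = 28



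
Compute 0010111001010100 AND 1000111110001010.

AND: 1 only when both bits are 1
  0010111001010100
& 1000111110001010
------------------
  0000111000000000
Decimal: 11860 & 36746 = 3584



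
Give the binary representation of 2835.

Using repeated division by 2:
2835 ÷ 2 = 1417 remainder 1
1417 ÷ 2 = 708 remainder 1
708 ÷ 2 = 354 remainder 0
354 ÷ 2 = 177 remainder 0
177 ÷ 2 = 88 remainder 1
88 ÷ 2 = 44 remainder 0
44 ÷ 2 = 22 remainder 0
22 ÷ 2 = 11 remainder 0
11 ÷ 2 = 5 remainder 1
5 ÷ 2 = 2 remainder 1
2 ÷ 2 = 1 remainder 0
1 ÷ 2 = 0 remainder 1
Reading remainders bottom to top: 101100010011



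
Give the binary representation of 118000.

Using repeated division by 2:
118000 ÷ 2 = 59000 remainder 0
59000 ÷ 2 = 29500 remainder 0
29500 ÷ 2 = 14750 remainder 0
14750 ÷ 2 = 7375 remainder 0
7375 ÷ 2 = 3687 remainder 1
3687 ÷ 2 = 1843 remainder 1
1843 ÷ 2 = 921 remainder 1
921 ÷ 2 = 460 remainder 1
460 ÷ 2 = 230 remainder 0
230 ÷ 2 = 115 remainder 0
115 ÷ 2 = 57 remainder 1
57 ÷ 2 = 28 remainder 1
28 ÷ 2 = 14 remainder 0
14 ÷ 2 = 7 remainder 0
7 ÷ 2 = 3 remainder 1
3 ÷ 2 = 1 remainder 1
1 ÷ 2 = 0 remainder 1
Reading remainders bottom to top: 11100110011110000



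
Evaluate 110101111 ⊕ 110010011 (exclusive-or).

XOR: 1 when bits differ
  110101111
^ 110010011
-----------
  000111100
Decimal: 431 ^ 403 = 60



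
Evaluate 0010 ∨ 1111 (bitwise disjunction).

OR: 1 when either bit is 1
  0010
| 1111
------
  1111
Decimal: 2 | 15 = 15



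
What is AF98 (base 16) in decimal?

Expand by place value (powers of 16):
Digit values: A = 10, F = 15
AF98 = 10 × 16^3 + 15 × 16^2 + 9 × 16^1 + 8 × 16^0
= 10 × 4096 + 15 × 256 + 9 × 16 + 8 × 1
= 40960 + 3840 + 144 + 8
= 44952



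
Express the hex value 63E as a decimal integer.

Expand by place value (powers of 16):
Digit values: E = 14
63E = 6 × 16^2 + 3 × 16^1 + 14 × 16^0
= 6 × 256 + 3 × 16 + 14 × 1
= 1536 + 48 + 14
= 1598



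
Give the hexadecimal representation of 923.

Using repeated division by 16 (digits 10–15 are A–F):
923 ÷ 16 = 57 remainder 11 (B)
57 ÷ 16 = 3 remainder 9
3 ÷ 16 = 0 remainder 3
Reading remainders bottom to top: 39B



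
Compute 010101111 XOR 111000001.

XOR: 1 when bits differ
  010101111
^ 111000001
-----------
  101101110
Decimal: 175 ^ 449 = 366



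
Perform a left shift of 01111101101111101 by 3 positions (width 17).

Original: 01111101101111101 (decimal 64381)
Shift left by 3 positions
Append 3 zeros on the right and drop the 3 high bits that overflow the 17-bit width
Result: 11101101111101000 (decimal 121832)
Equivalent: 64381 << 3 = 64381 × 2^3 = 515048, truncated to 17 bits = 121832



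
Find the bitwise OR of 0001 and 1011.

OR: 1 when either bit is 1
  0001
| 1011
------
  1011
Decimal: 1 | 11 = 11



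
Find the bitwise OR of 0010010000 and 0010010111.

OR: 1 when either bit is 1
  0010010000
| 0010010111
------------
  0010010111
Decimal: 144 | 151 = 151



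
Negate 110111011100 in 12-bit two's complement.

Original (sign bit 1, negative): 110111011100
Step 1 - Invert all bits: 001000100011
Step 2 - Add 1: 001000100100
Verification: 110111011100 + 001000100100 = 1000000000000; discarding the end carry (carry out of the top bit) leaves the 12-bit value 000000000000, as required for x + (-x)



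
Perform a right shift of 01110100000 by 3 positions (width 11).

Original: 01110100000 (decimal 928)
Shift right by 3 positions
Drop the 3 low bits; fill with zeros on the left
Result: 00001110100 (decimal 116)
Equivalent: 928 >> 3 = 928 ÷ 2^3 = 116



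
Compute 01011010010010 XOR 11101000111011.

XOR: 1 when bits differ
  01011010010010
^ 11101000111011
----------------
  10110010101001
Decimal: 5778 ^ 14907 = 11433



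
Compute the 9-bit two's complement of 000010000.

Original: 000010000
Step 1 - Invert all bits: 111101111
Step 2 - Add 1: 111110000
Verification: 000010000 + 111110000 = 1000000000; discarding the end carry (carry out of the top bit) leaves the 9-bit value 000000000, as required for x + (-x)



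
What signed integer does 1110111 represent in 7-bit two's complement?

Binary: 1110111
Sign bit: 1 (negative)
Invert: 0001000
Add 1:  0001001
Magnitude: 0001001 = 8 + 1 = 9
Value: -9



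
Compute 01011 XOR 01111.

XOR: 1 when bits differ
  01011
^ 01111
-------
  00100
Decimal: 11 ^ 15 = 4



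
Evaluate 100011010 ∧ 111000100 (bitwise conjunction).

AND: 1 only when both bits are 1
  100011010
& 111000100
-----------
  100000000
Decimal: 282 & 452 = 256



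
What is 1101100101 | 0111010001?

OR: 1 when either bit is 1
  1101100101
| 0111010001
------------
  1111110101
Decimal: 869 | 465 = 1013



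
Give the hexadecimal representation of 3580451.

Using repeated division by 16 (digits 10–15 are A–F):
3580451 ÷ 16 = 223778 remainder 3
223778 ÷ 16 = 13986 remainder 2
13986 ÷ 16 = 874 remainder 2
874 ÷ 16 = 54 remainder 10 (A)
54 ÷ 16 = 3 remainder 6
3 ÷ 16 = 0 remainder 3
Reading remainders bottom to top: 36A223



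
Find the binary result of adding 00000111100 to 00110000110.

Add column by column from the right: bit + bit + carry-in; write the sum mod 2, carry 1 when the sum is 2 or 3.
carry:  00001111000
        00000111100
+       00110000110
-------------------
       000111000010
(the carry out of the leftmost column, 0, becomes the leading bit)
Decimal check:
  00000111100 = 32 + 16 + 8 + 4 = 60
  00110000110 = 256 + 128 + 4 + 2 = 390
  60 + 390 = 450, and 000111000010 = 256 + 128 + 64 + 2 = 450 ✓



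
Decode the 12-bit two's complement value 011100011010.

Binary: 011100011010
Sign bit: 0 (non-negative)
Read directly as an unsigned value:
011100011010 = 1024 + 512 + 256 + 16 + 8 + 2 = 1818
Value: 1818



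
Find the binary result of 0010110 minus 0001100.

Method 1 - Direct subtraction (column by column from the right: bit − bit − borrow-in; if negative, add 2 and borrow 1 from the next column):
borrow: 0010000
        0010110
-       0001100
---------------
        0001010

Method 2 - Add two's complement:
Two's complement of 0001100: invert → 1110011, add 1 → 1110100
  0010110
+ 1110100
---------
 10001010  (end carry out of the top bit = 1)
Discarding the end carry: 0001010
Decimal check:
  0010110 = 16 + 4 + 2 = 22
  0001100 = 8 + 4 = 12
  22 - 12 = 10, and 0001010 = 8 + 2 = 10 ✓



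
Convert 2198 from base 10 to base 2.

Using repeated division by 2:
2198 ÷ 2 = 1099 remainder 0
1099 ÷ 2 = 549 remainder 1
549 ÷ 2 = 274 remainder 1
274 ÷ 2 = 137 remainder 0
137 ÷ 2 = 68 remainder 1
68 ÷ 2 = 34 remainder 0
34 ÷ 2 = 17 remainder 0
17 ÷ 2 = 8 remainder 1
8 ÷ 2 = 4 remainder 0
4 ÷ 2 = 2 remainder 0
2 ÷ 2 = 1 remainder 0
1 ÷ 2 = 0 remainder 1
Reading remainders bottom to top: 100010010110



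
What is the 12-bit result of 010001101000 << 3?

Original: 010001101000 (decimal 1128)
Shift left by 3 positions
Append 3 zeros on the right and drop the 3 high bits that overflow the 12-bit width
Result: 001101000000 (decimal 832)
Equivalent: 1128 << 3 = 1128 × 2^3 = 9024, truncated to 12 bits = 832



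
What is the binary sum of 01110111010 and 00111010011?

Add column by column from the right: bit + bit + carry-in; write the sum mod 2, carry 1 when the sum is 2 or 3.
carry:  11111100100
        01110111010
+       00111010011
-------------------
       010110001101
(the carry out of the leftmost column, 0, becomes the leading bit)
Decimal check:
  01110111010 = 512 + 256 + 128 + 32 + 16 + 8 + 2 = 954
  00111010011 = 256 + 128 + 64 + 16 + 2 + 1 = 467
  954 + 467 = 1421, and 010110001101 = 1024 + 256 + 128 + 8 + 4 + 1 = 1421 ✓



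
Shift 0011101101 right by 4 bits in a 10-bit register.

Original: 0011101101 (decimal 237)
Shift right by 4 positions
Drop the 4 low bits; fill with zeros on the left
Result: 0000001110 (decimal 14)
Equivalent: 237 >> 4 = 237 ÷ 2^4 = 14



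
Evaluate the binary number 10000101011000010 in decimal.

Sum of powers of 2 for each 1-bit:
2^1 + 2^6 + 2^7 + 2^9 + 2^11 + 2^16
= 2 + 64 + 128 + 512 + 2048 + 65536
= 68290



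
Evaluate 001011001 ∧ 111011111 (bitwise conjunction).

AND: 1 only when both bits are 1
  001011001
& 111011111
-----------
  001011001
Decimal: 89 & 479 = 89



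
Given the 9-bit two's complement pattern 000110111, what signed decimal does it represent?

Binary: 000110111
Sign bit: 0 (non-negative)
Read directly as an unsigned value:
000110111 = 32 + 16 + 4 + 2 + 1 = 55
Value: 55



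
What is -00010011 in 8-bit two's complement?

Original: 00010011
Step 1 - Invert all bits: 11101100
Step 2 - Add 1: 11101101
Verification: 00010011 + 11101101 = 100000000; discarding the end carry (carry out of the top bit) leaves the 8-bit value 00000000, as required for x + (-x)



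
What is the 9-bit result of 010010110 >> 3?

Original: 010010110 (decimal 150)
Shift right by 3 positions
Drop the 3 low bits; fill with zeros on the left
Result: 000010010 (decimal 18)
Equivalent: 150 >> 3 = 150 ÷ 2^3 = 18



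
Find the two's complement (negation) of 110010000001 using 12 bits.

Original (sign bit 1, negative): 110010000001
Step 1 - Invert all bits: 001101111110
Step 2 - Add 1: 001101111111
Verification: 110010000001 + 001101111111 = 1000000000000; discarding the end carry (carry out of the top bit) leaves the 12-bit value 000000000000, as required for x + (-x)



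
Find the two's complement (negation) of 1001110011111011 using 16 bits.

Original (sign bit 1, negative): 1001110011111011
Step 1 - Invert all bits: 0110001100000100
Step 2 - Add 1: 0110001100000101
Verification: 1001110011111011 + 0110001100000101 = 10000000000000000; discarding the end carry (carry out of the top bit) leaves the 16-bit value 0000000000000000, as required for x + (-x)



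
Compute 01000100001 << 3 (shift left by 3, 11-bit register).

Original: 01000100001 (decimal 545)
Shift left by 3 positions
Append 3 zeros on the right and drop the 3 high bits that overflow the 11-bit width
Result: 00100001000 (decimal 264)
Equivalent: 545 << 3 = 545 × 2^3 = 4360, truncated to 11 bits = 264



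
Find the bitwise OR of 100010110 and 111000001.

OR: 1 when either bit is 1
  100010110
| 111000001
-----------
  111010111
Decimal: 278 | 449 = 471



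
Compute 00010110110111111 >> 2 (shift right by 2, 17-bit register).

Original: 00010110110111111 (decimal 11711)
Shift right by 2 positions
Drop the 2 low bits; fill with zeros on the left
Result: 00000101101101111 (decimal 2927)
Equivalent: 11711 >> 2 = 11711 ÷ 2^2 = 2927



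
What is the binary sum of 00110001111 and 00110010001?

Add column by column from the right: bit + bit + carry-in; write the sum mod 2, carry 1 when the sum is 2 or 3.
carry:  01100111110
        00110001111
+       00110010001
-------------------
       001100100000
(the carry out of the leftmost column, 0, becomes the leading bit)
Decimal check:
  00110001111 = 256 + 128 + 8 + 4 + 2 + 1 = 399
  00110010001 = 256 + 128 + 16 + 1 = 401
  399 + 401 = 800, and 001100100000 = 512 + 256 + 32 = 800 ✓



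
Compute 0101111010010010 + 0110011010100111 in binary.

Add column by column from the right: bit + bit + carry-in; write the sum mod 2, carry 1 when the sum is 2 or 3.
carry:  1111110100001100
        0101111010010010
+       0110011010100111
------------------------
       01100010100111001
(the carry out of the leftmost column, 0, becomes the leading bit)
Decimal check:
  0101111010010010 = 16384 + 4096 + 2048 + 1024 + 512 + 128 + 16 + 2 = 24210
  0110011010100111 = 16384 + 8192 + 1024 + 512 + 128 + 32 + 4 + 2 + 1 = 26279
  24210 + 26279 = 50489, and 01100010100111001 = 32768 + 16384 + 1024 + 256 + 32 + 16 + 8 + 1 = 50489 ✓

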